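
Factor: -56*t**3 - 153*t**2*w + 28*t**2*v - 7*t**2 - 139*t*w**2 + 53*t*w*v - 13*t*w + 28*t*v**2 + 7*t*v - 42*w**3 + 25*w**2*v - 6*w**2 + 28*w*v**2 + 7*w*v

-(7*t + 6*w - 7*v)*(8*t + 7*w + 4*v + 1)*(t + w)

Group: 8*t*(-7*t**2 - 13*t*w + 7*t*v - 6*w**2 + 7*w*v) + (7*w + 4*v + 1)*(-7*t**2 - 13*t*w + 7*t*v - 6*w**2 + 7*w*v); both groups contain (-7*t**2 - 13*t*w + 7*t*v - 6*w**2 + 7*w*v), so (8*t + 7*w + 4*v + 1) is a factor with cofactor -7*t**2 - 13*t*w + 7*t*v - 6*w**2 + 7*w*v.
The cofactor groups again: -7*t**2 - 13*t*w + 7*t*v - 6*w**2 + 7*w*v = -t*(7*t + 6*w - 7*v) - w*(7*t + 6*w - 7*v); both groups contain (7*t + 6*w - 7*v), giving -(t + w)*(7*t + 6*w - 7*v).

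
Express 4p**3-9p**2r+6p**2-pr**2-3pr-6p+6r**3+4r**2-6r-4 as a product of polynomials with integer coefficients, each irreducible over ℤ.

Group: p(4p**2-5pr+10p-6r**2+2r+4) + (-r-1)(4p**2-5pr+10p-6r**2+2r+4); both groups contain (4p**2-5pr+10p-6r**2+2r+4), so (p-r-1) is a factor with cofactor 4p**2-5pr+10p-6r**2+2r+4.
The cofactor groups again: 4p**2-5pr+10p-6r**2+2r+4 = 4p(p-2r+2) + (3r+2)(p-2r+2); both groups contain (p-2r+2), giving (4p+3r+2)(p-2r+2).

(4p+3r+2)(p-2r+2)(p-r-1)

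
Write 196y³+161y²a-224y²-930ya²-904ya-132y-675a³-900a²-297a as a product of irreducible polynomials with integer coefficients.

(7y-15a-11)(7y+5a+3)(4y+9a)

Group: 4y(49y²-70ya-56y-75a²-100a-33) + 9a(49y²-70ya-56y-75a²-100a-33); both groups contain (49y²-70ya-56y-75a²-100a-33), so (4y+9a) is a factor with cofactor 49y²-70ya-56y-75a²-100a-33.
The cofactor groups again: 49y²-70ya-56y-75a²-100a-33 = 7y(7y+5a+3) + (-15a-11)(7y+5a+3); both groups contain (7y+5a+3), giving (7y-15a-11)(7y+5a+3).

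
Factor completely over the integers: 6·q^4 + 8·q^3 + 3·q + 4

(3·q + 4)·(2·q^3 + 1)

Group as (6·q^4 + 3·q) + (8·q^3 + 4) = 3·q·(2·q^3 + 1) + 4·(2·q^3 + 1).
Both groups share the factor (2·q^3 + 1).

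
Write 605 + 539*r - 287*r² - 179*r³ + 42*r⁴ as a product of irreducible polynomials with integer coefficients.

(6*r - 11)*(7*r + 11)*(r + 1)*(r - 5)

Trying the rational-root candidates, r = -1 is a root, giving the factor (r + 1) and quotient 42*r³ - 221*r² - 66*r + 605.
Continuing, r = 11/6 is a root, giving the factor (6*r - 11) and quotient 7*r² - 24*r - 55.
The remaining quadratic factors as (r - 5)(7*r + 11).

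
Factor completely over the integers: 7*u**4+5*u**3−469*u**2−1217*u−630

(7*u+5)*(u+2)*(u+7)*(u−9)

Among the possible rational roots, u = −2 is a root, so (u+2) is a factor; dividing leaves 7*u**3−9*u**2−451*u−315.
Continuing, u = −7 is a root, giving the factor (u+7) and quotient 7*u**2−58*u−45.
The remaining quadratic factors as (u−9)(7*u+5).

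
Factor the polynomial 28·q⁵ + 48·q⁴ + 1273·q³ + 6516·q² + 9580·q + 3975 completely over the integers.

Among the possible rational roots, q = -3/2 is a root, so (2·q + 3) divides it; the quotient is 14·q⁴ + 3·q³ + 632·q² + 2310·q + 1325.
Next, q = -5/7 is a root, so (7·q + 5) divides it; the quotient is 2·q³ - q² + 91·q + 265.
Continuing, q = -5/2 is a root, so (2·q + 5) is a factor; dividing leaves q² - 3·q + 53.
The quadratic q² - 3·q + 53 has discriminant -203 < 0 and is irreducible over ℤ.

(2·q + 3)·(2·q + 5)·(7·q + 5)·(q² - 3·q + 53)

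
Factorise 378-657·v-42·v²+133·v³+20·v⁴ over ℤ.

(4·v-7)·(5·v-3)·(v+3)·(v+6)

By the rational root theorem, v = 3/5 is a root, so (5·v-3) divides it; the quotient is 4·v³+29·v²+9·v-126.
Next, v = 7/4 is a root, so (4·v-7) divides it; the quotient is v²+9·v+18.
The remaining quadratic factors as (v+6)(v+3).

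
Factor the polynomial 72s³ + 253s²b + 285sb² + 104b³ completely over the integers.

(8s + 13b)(9s + 8b)(s + b)

Group: 9s(8s² + 21sb + 13b²) + 8b(8s² + 21sb + 13b²); both groups contain (8s² + 21sb + 13b²), so (9s + 8b) is a factor with cofactor 8s² + 21sb + 13b².
The cofactor groups again: 8s² + 21sb + 13b² = 8s(s + b) + 13b(s + b); both groups contain (s + b), giving (8s + 13b)(s + b).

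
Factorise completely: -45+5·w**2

Pull out the common factor 5; w**2-9 is a difference of squares.

5·(w+3)·(w-3)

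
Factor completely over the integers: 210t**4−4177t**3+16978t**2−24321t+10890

Testing divisors of the constant over divisors of the leading coefficient, t = 11/5 is a root, giving the factor (5t−11) and quotient 42t**3−743t**2+1761t−990.
Continuing, t = 6/7 is a root, so (7t−6) is a factor; dividing leaves 6t**2−101t+165.
The remaining quadratic factors as (t−15)(6t−11).

(5t−11)(6t−11)(7t−6)(t−15)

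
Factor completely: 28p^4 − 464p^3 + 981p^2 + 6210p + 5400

By the rational root theorem, p = 12 is a root, giving the factor (p − 12) and quotient 28p^3 − 128p^2 − 555p − 450.
Then p = −3/2 is a root, giving the factor (2p + 3) and quotient 14p^2 − 85p − 150.
The remaining quadratic factors as (2p − 15)(7p + 10).

(2p + 3)(2p − 15)(7p + 10)(p − 12)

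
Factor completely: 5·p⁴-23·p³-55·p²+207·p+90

(5·p+2)·(p+3)·(p-3)·(p-5)

Trying the rational-root candidates, p = -3 is a root, so (p+3) is a factor; dividing leaves 5·p³-38·p²+59·p+30.
Then p = 5 is a root, giving the factor (p-5) and quotient 5·p²-13·p-6.
The remaining quadratic factors as (p-3)(5·p+2).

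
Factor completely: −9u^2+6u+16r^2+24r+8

−(3u−4r−4)(3u+4r+2)

Group: −3u(3u−4r−4) + (−4r−2)(3u−4r−4); both groups contain (3u−4r−4).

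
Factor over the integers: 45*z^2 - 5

5*(3*z + 1)*(3*z - 1)

Every term has a factor of 5. Then 9*z^2 - 1 = (3*z)² − (1)².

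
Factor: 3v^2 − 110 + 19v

Need a pair with product 3·(−110) = −330 and sum 19: that's 30 and −11.
Split the middle term: 3v^2 + 30v − 11v − 110 = 3v(v + 10) − 11(v + 10).

(3v − 11)(v + 10)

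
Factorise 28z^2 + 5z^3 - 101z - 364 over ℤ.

Trying the rational-root candidates, z = -13/5 is a root, giving the factor (5z + 13) and quotient z^2 + 3z - 28.
The remaining quadratic factors as (z - 4)(z + 7).

(5z + 13)(z + 7)(z - 4)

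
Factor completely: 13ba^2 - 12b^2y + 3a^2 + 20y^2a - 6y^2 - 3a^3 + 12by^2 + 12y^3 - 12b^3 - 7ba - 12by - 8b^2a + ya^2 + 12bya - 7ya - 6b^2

Group: 2b(-6b^2 - 12by - 7ba - 6y^2 - 7ya + 3a^2) + (-2y - a + 1)(-6b^2 - 12by - 7ba - 6y^2 - 7ya + 3a^2); both groups contain (-6b^2 - 12by - 7ba - 6y^2 - 7ya + 3a^2), so (2b - 2y - a + 1) is a factor with cofactor -6b^2 - 12by - 7ba - 6y^2 - 7ya + 3a^2.
The cofactor groups again: -6b^2 - 12by - 7ba - 6y^2 - 7ya + 3a^2 = -2b(3b + 3y - a) + (-2y - 3a)(3b + 3y - a); both groups contain (3b + 3y - a), giving -(2b + 2y + 3a)(3b + 3y - a).

-(2b - 2y - a + 1)(3b + 3y - a)(2b + 2y + 3a)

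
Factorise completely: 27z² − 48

Pull out the common factor 3; 9z² − 16 is a difference of squares.

3(3z + 4)(3z − 4)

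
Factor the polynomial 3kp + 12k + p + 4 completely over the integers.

Group as (3kp + 12k) + (p + 4) = 3k(p + 4) + (p + 4).
Both groups share the factor (p + 4).

(3k + 1)(p + 4)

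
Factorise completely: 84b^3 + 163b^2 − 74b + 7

Trying the rational-root candidates, b = 1/7 is a root, giving the factor (7b − 1) and quotient 12b^2 + 25b − 7.
The remaining quadratic factors as (3b + 7)(4b − 1).

(3b + 7)(4b − 1)(7b − 1)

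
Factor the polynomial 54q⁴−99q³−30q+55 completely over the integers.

Group as (54q⁴−30q) + (−99q³+55) = 6q(9q³−5) − 11(9q³−5).
Both groups share the factor (9q³−5).

(6q−11)(9q³−5)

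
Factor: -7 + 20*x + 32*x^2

(4*x - 1)*(8*x + 7)

Need a pair with product 32·(-7) = -224 and sum 20: that's -8 and 28.
Split the middle term: 32*x^2 - 8*x + 28*x - 7 = 8*x*(4*x - 1) + 7*(4*x - 1).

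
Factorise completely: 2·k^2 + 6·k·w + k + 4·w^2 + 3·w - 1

Group: k·(2·k + 4·w - 1) + (w + 1)·(2·k + 4·w - 1); both groups contain (2·k + 4·w - 1).

(2·k + 4·w - 1)·(k + w + 1)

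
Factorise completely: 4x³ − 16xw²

Pull out the common factor 4x; x² − 4w² is a difference of squares.

4x(x − 2w)(x + 2w)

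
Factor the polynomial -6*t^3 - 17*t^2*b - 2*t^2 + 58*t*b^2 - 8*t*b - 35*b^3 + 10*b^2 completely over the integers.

Group: t*(-6*t^2 - 23*t*b - 2*t + 35*b^2 - 10*b) - b*(-6*t^2 - 23*t*b - 2*t + 35*b^2 - 10*b); both groups contain (-6*t^2 - 23*t*b - 2*t + 35*b^2 - 10*b), so (t - b) is a factor with cofactor -6*t^2 - 23*t*b - 2*t + 35*b^2 - 10*b.
The cofactor groups again: -6*t^2 - 23*t*b - 2*t + 35*b^2 - 10*b = -6*t*(t + 5*b) + (7*b - 2)*(t + 5*b); both groups contain (t + 5*b), giving -(6*t - 7*b + 2)*(t + 5*b).

-(6*t - 7*b + 2)*(t - b)*(t + 5*b)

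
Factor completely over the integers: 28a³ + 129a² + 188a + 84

(4a + 7)(7a + 6)(a + 2)

Trying the rational-root candidates, a = -2 is a root, so (a + 2) is a factor; dividing leaves 28a² + 73a + 42.
The remaining quadratic factors as (7a + 6)(4a + 7).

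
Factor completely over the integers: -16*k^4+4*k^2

Pull out the common factor 4*k^2, leaving -4*k^2+1.
Recognize a difference of squares with the parts 1 and 2*k.

-4*k^2*(2*k+1)*(2*k-1)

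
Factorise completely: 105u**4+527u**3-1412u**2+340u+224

Trying the rational-root candidates, u = -2/7 is a root, so (7u+2) is a factor; dividing leaves 15u**3+71u**2-222u+112.
Next, u = 8/5 is a root, so (5u-8) is a factor; dividing leaves 3u**2+19u-14.
The remaining quadratic factors as (3u-2)(u+7).

(3u-2)(5u-8)(7u+2)(u+7)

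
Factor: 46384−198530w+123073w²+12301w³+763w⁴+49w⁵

(7w−2)(7w−8)(w+13)(w²+4w+223)

Among the possible rational roots, w = −13 is a root, so (w+13) is a factor; dividing leaves 49w⁴+126w³+10663w²−15546w+3568.
Next, w = 8/7 is a root, so (7w−8) is a factor; dividing leaves 7w³+26w²+1553w−446.
Then w = 2/7 is a root, so (7w−2) is a factor; dividing leaves w²+4w+223.
The quadratic w²+4w+223 has discriminant −876 < 0 and is irreducible over ℤ.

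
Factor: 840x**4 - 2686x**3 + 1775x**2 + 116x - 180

(4x - 9)(5x - 2)(6x - 5)(7x + 2)

By the rational root theorem, x = 5/6 is a root, so (6x - 5) is a factor; dividing leaves 140x**3 - 331x**2 + 20x + 36.
Continuing, x = 9/4 is a root, giving the factor (4x - 9) and quotient 35x**2 - 4x - 4.
The remaining quadratic factors as (7x + 2)(5x - 2).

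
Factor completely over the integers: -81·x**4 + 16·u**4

(2·u + 3·x)·(2·u - 3·x)·(4·u**2 + 9·x**2)

Write as (4·u**2)² − (9·x**2)², then factor 4·u**2 - 9·x**2 once more.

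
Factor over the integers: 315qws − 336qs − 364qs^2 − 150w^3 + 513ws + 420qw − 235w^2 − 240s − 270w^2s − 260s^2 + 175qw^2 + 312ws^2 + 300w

(5w − 4s)(5w + 13s + 12)(7q − 6w + 5)

Group: 5w(35qw − 28qs − 30w^2 + 24ws + 25w − 20s) + (13s + 12)(35qw − 28qs − 30w^2 + 24ws + 25w − 20s); both groups contain (35qw − 28qs − 30w^2 + 24ws + 25w − 20s), so (5w + 13s + 12) is a factor with cofactor 35qw − 28qs − 30w^2 + 24ws + 25w − 20s.
The cofactor groups again: 35qw − 28qs − 30w^2 + 24ws + 25w − 20s = 5w(7q − 6w + 5) − 4s(7q − 6w + 5); both groups contain (7q − 6w + 5), giving (5w − 4s)(7q − 6w + 5).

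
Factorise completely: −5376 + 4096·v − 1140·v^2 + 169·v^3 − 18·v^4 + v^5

(v − 3)·(v − 4)·(v − 8)·(v^2 − 3·v + 56)

Among the possible rational roots, v = 3 is a root, so (v − 3) is a factor; dividing leaves v^4 − 15·v^3 + 124·v^2 − 768·v + 1792.
Then v = 4 is a root, so (v − 4) is a factor; dividing leaves v^3 − 11·v^2 + 80·v − 448.
Next, v = 8 is a root, giving the factor (v − 8) and quotient v^2 − 3·v + 56.
The quadratic v^2 − 3·v + 56 has discriminant −215 < 0 and is irreducible over ℤ.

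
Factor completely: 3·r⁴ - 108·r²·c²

3·r²·(r - 6·c)·(r + 6·c)

Factor out 3·r², leaving r² - 36·c², which is a difference of two squares.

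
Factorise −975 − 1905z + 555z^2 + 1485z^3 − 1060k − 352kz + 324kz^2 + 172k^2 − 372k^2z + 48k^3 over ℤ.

Group: 6k(8k^2 − 74kz + 22k + 165z^2 − 30z − 195) + (9z + 5)(8k^2 − 74kz + 22k + 165z^2 − 30z − 195); both groups contain (8k^2 − 74kz + 22k + 165z^2 − 30z − 195), so (6k + 9z + 5) is a factor with cofactor 8k^2 − 74kz + 22k + 165z^2 − 30z − 195.
The cofactor groups again: 8k^2 − 74kz + 22k + 165z^2 − 30z − 195 = 4k(2k − 11z + 13) + (−15z − 15)(2k − 11z + 13); both groups contain (2k − 11z + 13), giving (4k − 15z − 15)(2k − 11z + 13).

(2k − 11z + 13)(4k − 15z − 15)(6k + 9z + 5)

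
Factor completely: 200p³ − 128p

8p(5p + 4)(5p − 4)

Pull out the common factor 8p; 25p² − 16 is a difference of squares.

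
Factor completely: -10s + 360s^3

10s(6s + 1)(6s - 1)

Every term has a factor of 10s. Then 36s^2 - 1 = (6s)² − (1)².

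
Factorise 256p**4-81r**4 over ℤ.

(4p)⁴ − (3r)⁴ = ((4p)² − (3r)²)((4p)² + (3r)²); the first factor splits again, the second (16p**2+9r**2) is irreducible.

(4p+3r)(4p-3r)(16p**2+9r**2)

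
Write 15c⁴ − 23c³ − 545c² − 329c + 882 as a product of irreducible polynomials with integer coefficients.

Among the possible rational roots, c = −14/3 is a root, so (3c + 14) divides it; the quotient is 5c³ − 31c² − 37c + 63.
Continuing, c = 7 is a root, so (c − 7) divides it; the quotient is 5c² + 4c − 9.
The remaining quadratic factors as (5c + 9)(c − 1).

(3c + 14)(5c + 9)(c − 1)(c − 7)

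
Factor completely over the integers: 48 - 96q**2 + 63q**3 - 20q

By the rational root theorem, q = 4/3 is a root, giving the factor (3q - 4) and quotient 21q**2 - 4q - 12.
The remaining quadratic factors as (3q + 2)(7q - 6).

(3q + 2)(3q - 4)(7q - 6)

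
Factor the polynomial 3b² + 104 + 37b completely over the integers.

Need a pair with product 3·104 = 312 and sum 37: that's 24 and 13.
Split the middle term: 3b² + 24b + 13b + 104 = 3b(b + 8) + 13(b + 8).

(3b + 13)(b + 8)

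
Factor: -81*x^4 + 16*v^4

Difference of squares twice: with A = 2*v and B = 3*x, A⁴ − B⁴ = (A² − B²)(A² + B²), and A² − B² factors again.

(2*v + 3*x)*(2*v - 3*x)*(4*v^2 + 9*x^2)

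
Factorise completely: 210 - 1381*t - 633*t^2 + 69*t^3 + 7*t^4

Among the possible rational roots, t = 7 is a root, so (t - 7) divides it; the quotient is 7*t^3 + 118*t^2 + 193*t - 30.
Continuing, t = -15 is a root, so (t + 15) is a factor; dividing leaves 7*t^2 + 13*t - 2.
The remaining quadratic factors as (t + 2)(7*t - 1).

(7*t - 1)*(t + 15)*(t + 2)*(t - 7)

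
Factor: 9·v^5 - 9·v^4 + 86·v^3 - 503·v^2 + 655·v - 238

(3·v - 2)·(3·v - 7)·(v - 1)·(v^2 + 3·v + 17)

Trying the rational-root candidates, v = 7/3 is a root, giving the factor (3·v - 7) and quotient 3·v^4 + 4·v^3 + 38·v^2 - 79·v + 34.
Then v = 2/3 is a root, giving the factor (3·v - 2) and quotient v^3 + 2·v^2 + 14·v - 17.
Next, v = 1 is a root, so (v - 1) divides it; the quotient is v^2 + 3·v + 17.
The quadratic v^2 + 3·v + 17 has discriminant -59 < 0 and is irreducible over ℤ.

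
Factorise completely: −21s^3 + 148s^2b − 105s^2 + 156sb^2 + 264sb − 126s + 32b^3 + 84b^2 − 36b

Group: 3s(−7s^2 + 54sb − 21s + 16b^2 − 6b) + (2b + 6)(−7s^2 + 54sb − 21s + 16b^2 − 6b); both groups contain (−7s^2 + 54sb − 21s + 16b^2 − 6b), so (3s + 2b + 6) is a factor with cofactor −7s^2 + 54sb − 21s + 16b^2 − 6b.
The cofactor groups again: −7s^2 + 54sb − 21s + 16b^2 − 6b = −s(7s + 2b) + (8b − 3)(7s + 2b); both groups contain (7s + 2b), giving −(s − 8b + 3)(7s + 2b).

−(s − 8b + 3)(3s + 2b + 6)(7s + 2b)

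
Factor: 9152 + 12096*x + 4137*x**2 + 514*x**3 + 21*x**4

Testing divisors of the constant over divisors of the leading coefficient, x = −8/7 is a root, so (7*x + 8) is a factor; dividing leaves 3*x**3 + 70*x**2 + 511*x + 1144.
Next, x = −11 is a root, so (x + 11) divides it; the quotient is 3*x**2 + 37*x + 104.
The remaining quadratic factors as (x + 8)(3*x + 13).

(3*x + 13)*(7*x + 8)*(x + 11)*(x + 8)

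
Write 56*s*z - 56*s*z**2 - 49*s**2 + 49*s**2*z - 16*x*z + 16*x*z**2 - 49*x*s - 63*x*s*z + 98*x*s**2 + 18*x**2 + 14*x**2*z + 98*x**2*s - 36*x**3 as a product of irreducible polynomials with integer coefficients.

Group: 2*x*(-18*x**2 - 14*x*s + 7*x*z + 9*x - 7*s*z + 7*s + 8*z**2 - 8*z) - 7*s*(-18*x**2 - 14*x*s + 7*x*z + 9*x - 7*s*z + 7*s + 8*z**2 - 8*z); both groups contain (-18*x**2 - 14*x*s + 7*x*z + 9*x - 7*s*z + 7*s + 8*z**2 - 8*z), so (2*x - 7*s) is a factor with cofactor -18*x**2 - 14*x*s + 7*x*z + 9*x - 7*s*z + 7*s + 8*z**2 - 8*z.
The cofactor groups again: -18*x**2 - 14*x*s + 7*x*z + 9*x - 7*s*z + 7*s + 8*z**2 - 8*z = -9*x*(2*x + z - 1) + (-7*s + 8*z)*(2*x + z - 1); both groups contain (2*x + z - 1), giving -(9*x + 7*s - 8*z)*(2*x + z - 1).

-(2*x - 7*s)*(2*x + z - 1)*(9*x + 7*s - 8*z)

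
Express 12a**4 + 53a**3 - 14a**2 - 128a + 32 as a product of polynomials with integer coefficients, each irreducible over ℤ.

Among the possible rational roots, a = -4 is a root, giving the factor (a + 4) and quotient 12a**3 + 5a**2 - 34a + 8.
Next, a = 1/4 is a root, giving the factor (4a - 1) and quotient 3a**2 + 2a - 8.
The remaining quadratic factors as (a + 2)(3a - 4).

(3a - 4)(4a - 1)(a + 2)(a + 4)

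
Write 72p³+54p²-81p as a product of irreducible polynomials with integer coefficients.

9p(2p+3)(4p-3)

Pull out the common factor 9p, then factor the remaining trinomial.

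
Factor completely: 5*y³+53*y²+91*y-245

Among the possible rational roots, y = -7 is a root, giving the factor (y+7) and quotient 5*y²+18*y-35.
The remaining quadratic factors as (5*y-7)(y+5).

(5*y-7)*(y+5)*(y+7)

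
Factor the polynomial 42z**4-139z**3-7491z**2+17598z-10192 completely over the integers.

(6z-7)(7z-8)(z+13)(z-14)

Testing divisors of the constant over divisors of the leading coefficient, z = 14 is a root, so (z-14) is a factor; dividing leaves 42z**3+449z**2-1205z+728.
Next, z = 8/7 is a root, giving the factor (7z-8) and quotient 6z**2+71z-91.
The remaining quadratic factors as (6z-7)(z+13).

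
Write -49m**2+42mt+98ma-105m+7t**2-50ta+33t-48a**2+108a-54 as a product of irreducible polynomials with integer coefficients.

Group: -7m(7m-7t-6a+9) + (-t+8a-6)(7m-7t-6a+9); both groups contain (7m-7t-6a+9).

-(7m-7t-6a+9)(7m+t-8a+6)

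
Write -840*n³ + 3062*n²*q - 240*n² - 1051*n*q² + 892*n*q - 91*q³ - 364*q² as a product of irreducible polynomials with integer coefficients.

-(14*n + q + 4)*(15*n - 7*q)*(4*n - 13*q)

Group: 14*n*(-60*n² + 223*n*q - 91*q²) + (q + 4)*(-60*n² + 223*n*q - 91*q²); both groups contain (-60*n² + 223*n*q - 91*q²), so (14*n + q + 4) is a factor with cofactor -60*n² + 223*n*q - 91*q².
The cofactor groups again: -60*n² + 223*n*q - 91*q² = -4*n*(15*n - 7*q) + 13*q*(15*n - 7*q); both groups contain (15*n - 7*q), giving -(4*n - 13*q)*(15*n - 7*q).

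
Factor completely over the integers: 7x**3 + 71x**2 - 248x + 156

(7x - 6)(x + 13)(x - 2)

Among the possible rational roots, x = -13 is a root, giving the factor (x + 13) and quotient 7x**2 - 20x + 12.
The remaining quadratic factors as (7x - 6)(x - 2).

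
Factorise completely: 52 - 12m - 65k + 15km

Group as (15km - 65k) + (-12m + 52) = 5k(3m - 13) - 4(3m - 13).
Both groups share the factor (3m - 13).

(3m - 13)(5k - 4)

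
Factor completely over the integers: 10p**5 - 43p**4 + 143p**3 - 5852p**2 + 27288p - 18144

Among the possible rational roots, p = 7 is a root, giving the factor (p - 7) and quotient 10p**4 + 27p**3 + 332p**2 - 3528p + 2592.
Next, p = 4/5 is a root, so (5p - 4) divides it; the quotient is 2p**3 + 7p**2 + 72p - 648.
Continuing, p = 9/2 is a root, so (2p - 9) is a factor; dividing leaves p**2 + 8p + 72.
The quadratic p**2 + 8p + 72 has discriminant -224 < 0 and is irreducible over ℤ.

(2p - 9)(5p - 4)(p - 7)(p**2 + 8p + 72)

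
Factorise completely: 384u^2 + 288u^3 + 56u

Pull out the common factor 8u, then factor the remaining trinomial.

8u(6u + 1)(6u + 7)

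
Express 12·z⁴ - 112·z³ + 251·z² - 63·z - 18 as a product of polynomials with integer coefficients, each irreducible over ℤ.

Among the possible rational roots, z = 1/2 is a root, giving the factor (2·z - 1) and quotient 6·z³ - 53·z² + 99·z + 18.
Then z = -1/6 is a root, so (6·z + 1) divides it; the quotient is z² - 9·z + 18.
The remaining quadratic factors as (z - 3)(z - 6).

(2·z - 1)·(6·z + 1)·(z - 3)·(z - 6)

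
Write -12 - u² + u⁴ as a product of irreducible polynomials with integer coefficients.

Substitute w = u² to get a quadratic in w, then factor.
u² + 3 is irreducible over ℤ (always positive, so no real roots).
u² - 4 is a difference of squares.

(u + 2)(u - 2)(u² + 3)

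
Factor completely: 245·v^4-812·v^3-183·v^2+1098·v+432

(5·v-8)·(7·v+3)·(7·v+6)·(v-3)

Trying the rational-root candidates, v = 3 is a root, giving the factor (v-3) and quotient 245·v^3-77·v^2-414·v-144.
Continuing, v = 8/5 is a root, giving the factor (5·v-8) and quotient 49·v^2+63·v+18.
The remaining quadratic factors as (7·v+6)(7·v+3).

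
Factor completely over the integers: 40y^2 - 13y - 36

Need a pair with product 40·(-36) = -1440 and sum -13: that's 32 and -45.
Split the middle term: 40y^2 + 32y - 45y - 36 = 8y(5y + 4) - 9(5y + 4).

(5y + 4)(8y - 9)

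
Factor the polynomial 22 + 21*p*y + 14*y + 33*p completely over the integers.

(3*p + 2)*(7*y + 11)

Group as (21*p*y + 33*p) + (14*y + 22) = 3*p*(7*y + 11) + 2*(7*y + 11).
Both groups share the factor (7*y + 11).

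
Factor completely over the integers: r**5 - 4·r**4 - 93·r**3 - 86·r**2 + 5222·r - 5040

(r - 1)·(r - 8)·(r - 9)·(r**2 + 14·r + 70)

Testing divisors of the constant over divisors of the leading coefficient, r = 9 is a root, so (r - 9) divides it; the quotient is r**4 + 5·r**3 - 48·r**2 - 518·r + 560.
Continuing, r = 1 is a root, so (r - 1) is a factor; dividing leaves r**3 + 6·r**2 - 42·r - 560.
Continuing, r = 8 is a root, giving the factor (r - 8) and quotient r**2 + 14·r + 70.
The quadratic r**2 + 14·r + 70 has discriminant -84 < 0 and is irreducible over ℤ.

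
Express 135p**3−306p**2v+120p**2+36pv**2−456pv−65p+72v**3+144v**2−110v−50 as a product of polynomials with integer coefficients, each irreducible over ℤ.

(3p−6v−2)(5p+2v+5)(9p−6v+5)

Group: 3p(45p**2−12pv+70p−12v**2−20v+25) + (−6v−2)(45p**2−12pv+70p−12v**2−20v+25); both groups contain (45p**2−12pv+70p−12v**2−20v+25), so (3p−6v−2) is a factor with cofactor 45p**2−12pv+70p−12v**2−20v+25.
The cofactor groups again: 45p**2−12pv+70p−12v**2−20v+25 = 9p(5p+2v+5) + (−6v+5)(5p+2v+5); both groups contain (5p+2v+5), giving (9p−6v+5)(5p+2v+5).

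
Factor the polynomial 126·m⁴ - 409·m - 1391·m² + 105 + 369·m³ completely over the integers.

Among the possible rational roots, m = -5 is a root, so (m + 5) is a factor; dividing leaves 126·m³ - 261·m² - 86·m + 21.
Then m = 1/6 is a root, so (6·m - 1) is a factor; dividing leaves 21·m² - 40·m - 21.
The remaining quadratic factors as (7·m + 3)(3·m - 7).

(3·m - 7)·(6·m - 1)·(7·m + 3)·(m + 5)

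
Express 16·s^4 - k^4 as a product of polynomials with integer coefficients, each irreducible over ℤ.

Difference of squares twice: with A = 2·s and B = k, A⁴ − B⁴ = (A² − B²)(A² + B²), and A² − B² factors again.

(2·s - k)·(2·s + k)·(4·s^2 + k^2)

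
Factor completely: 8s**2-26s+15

Need a pair with product 8·15 = 120 and sum -26: that's -20 and -6.
Split the middle term: 8s**2-20s - 6s+15 = 4s(2s-5) - 3(2s-5).

(2s-5)(4s-3)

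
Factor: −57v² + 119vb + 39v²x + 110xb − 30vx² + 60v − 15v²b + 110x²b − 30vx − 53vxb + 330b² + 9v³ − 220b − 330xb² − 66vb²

(3v − 11b)(3v − 2x + 6b − 4)(v + 5x − 5)

Group: 3v(3v² + 15vx − 11vb − 15v − 55xb + 55b) + (−2x + 6b − 4)(3v² + 15vx − 11vb − 15v − 55xb + 55b); both groups contain (3v² + 15vx − 11vb − 15v − 55xb + 55b), so (3v − 2x + 6b − 4) is a factor with cofactor 3v² + 15vx − 11vb − 15v − 55xb + 55b.
The cofactor groups again: 3v² + 15vx − 11vb − 15v − 55xb + 55b = v(3v − 11b) + (5x − 5)(3v − 11b); both groups contain (3v − 11b), giving (v + 5x − 5)(3v − 11b).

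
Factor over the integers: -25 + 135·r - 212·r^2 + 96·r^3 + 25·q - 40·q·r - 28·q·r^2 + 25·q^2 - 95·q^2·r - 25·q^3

Group: 5·q·(-5·q^2 - 23·q·r + 10·q - 24·r^2 + 23·r - 5) + (-4·r + 5)·(-5·q^2 - 23·q·r + 10·q - 24·r^2 + 23·r - 5); both groups contain (-5·q^2 - 23·q·r + 10·q - 24·r^2 + 23·r - 5), so (5·q - 4·r + 5) is a factor with cofactor -5·q^2 - 23·q·r + 10·q - 24·r^2 + 23·r - 5.
The cofactor groups again: -5·q^2 - 23·q·r + 10·q - 24·r^2 + 23·r - 5 = -q·(5·q + 8·r - 5) + (-3·r + 1)·(5·q + 8·r - 5); both groups contain (5·q + 8·r - 5), giving -(q + 3·r - 1)·(5·q + 8·r - 5).

-(5·q + 8·r - 5)·(5·q - 4·r + 5)·(q + 3·r - 1)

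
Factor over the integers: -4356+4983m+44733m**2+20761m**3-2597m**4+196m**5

(4m-1)(7m+11)(7m+3)(m**2-15m+132)

Testing divisors of the constant over divisors of the leading coefficient, m = -11/7 is a root, so (7m+11) divides it; the quotient is 28m**4-415m**3+3618m**2+705m-396.
Next, m = -3/7 is a root, so (7m+3) divides it; the quotient is 4m**3-61m**2+543m-132.
Continuing, m = 1/4 is a root, so (4m-1) divides it; the quotient is m**2-15m+132.
The quadratic m**2-15m+132 has discriminant -303 < 0 and is irreducible over ℤ.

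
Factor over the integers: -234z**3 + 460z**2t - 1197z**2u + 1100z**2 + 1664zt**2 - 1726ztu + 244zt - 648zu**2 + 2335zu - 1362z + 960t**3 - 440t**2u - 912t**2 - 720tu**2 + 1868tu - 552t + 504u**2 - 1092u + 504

-(2z - 8t + 9u - 6)(9z + 10t - 7)(13z + 12t + 8u - 12)

Group: 9z(-26z**2 + 80zt - 133zu + 102z + 96t**2 - 44tu - 24t - 72u**2 + 156u - 72) + (10t - 7)(-26z**2 + 80zt - 133zu + 102z + 96t**2 - 44tu - 24t - 72u**2 + 156u - 72); both groups contain (-26z**2 + 80zt - 133zu + 102z + 96t**2 - 44tu - 24t - 72u**2 + 156u - 72), so (9z + 10t - 7) is a factor with cofactor -26z**2 + 80zt - 133zu + 102z + 96t**2 - 44tu - 24t - 72u**2 + 156u - 72.
The cofactor groups again: -26z**2 + 80zt - 133zu + 102z + 96t**2 - 44tu - 24t - 72u**2 + 156u - 72 = -13z(2z - 8t + 9u - 6) + (-12t - 8u + 12)(2z - 8t + 9u - 6); both groups contain (2z - 8t + 9u - 6), giving -(13z + 12t + 8u - 12)(2z - 8t + 9u - 6).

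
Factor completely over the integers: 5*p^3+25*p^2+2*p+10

Group as (5*p^3+2*p) + (25*p^2+10) = p*(5*p^2+2) + 5*(5*p^2+2).
Both groups share the factor (5*p^2+2).

(p+5)*(5*p^2+2)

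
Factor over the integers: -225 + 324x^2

Pull out the common factor 9; 36x^2 - 25 is a difference of squares.

9(6x + 5)(6x - 5)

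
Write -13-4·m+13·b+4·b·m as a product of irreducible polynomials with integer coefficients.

(4·m+13)·(b-1)

Group as (4·b·m+13·b) + (-4·m-13) = b·(4·m+13) - (4·m+13).
Both groups share the factor (4·m+13).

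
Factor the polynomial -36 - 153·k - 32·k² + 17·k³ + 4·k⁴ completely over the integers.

Trying the rational-root candidates, k = -3 is a root, so (k + 3) is a factor; dividing leaves 4·k³ + 5·k² - 47·k - 12.
Next, k = 3 is a root, so (k - 3) divides it; the quotient is 4·k² + 17·k + 4.
The remaining quadratic factors as (k + 4)(4·k + 1).

(4·k + 1)·(k + 3)·(k + 4)·(k - 3)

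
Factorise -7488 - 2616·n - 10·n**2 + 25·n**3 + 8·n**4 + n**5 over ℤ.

Trying the rational-root candidates, n = -3 is a root, so (n + 3) divides it; the quotient is n**4 + 5·n**3 + 10·n**2 - 40·n - 2496.
Next, n = -8 is a root, so (n + 8) is a factor; dividing leaves n**3 - 3·n**2 + 34·n - 312.
Continuing, n = 6 is a root, giving the factor (n - 6) and quotient n**2 + 3·n + 52.
The quadratic n**2 + 3·n + 52 has discriminant -199 < 0 and is irreducible over ℤ.

(n + 3)·(n + 8)·(n - 6)·(n**2 + 3·n + 52)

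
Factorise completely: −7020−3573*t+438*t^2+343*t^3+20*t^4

(4*t−13)*(5*t+12)*(t+15)*(t+3)

By the rational root theorem, t = −3 is a root, giving the factor (t+3) and quotient 20*t^3+283*t^2−411*t−2340.
Then t = −12/5 is a root, giving the factor (5*t+12) and quotient 4*t^2+47*t−195.
The remaining quadratic factors as (4*t−13)(t+15).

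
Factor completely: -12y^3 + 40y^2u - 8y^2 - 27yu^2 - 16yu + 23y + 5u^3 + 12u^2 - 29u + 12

Group: 3y(-4y^2 + 12yu - 8y - 5u^2 + 8u - 3) + (-u - 4)(-4y^2 + 12yu - 8y - 5u^2 + 8u - 3); both groups contain (-4y^2 + 12yu - 8y - 5u^2 + 8u - 3), so (3y - u - 4) is a factor with cofactor -4y^2 + 12yu - 8y - 5u^2 + 8u - 3.
The cofactor groups again: -4y^2 + 12yu - 8y - 5u^2 + 8u - 3 = -2y(2y - 5u + 3) + (u - 1)(2y - 5u + 3); both groups contain (2y - 5u + 3), giving -(2y - u + 1)(2y - 5u + 3).

-(2y - 5u + 3)(2y - u + 1)(3y - u - 4)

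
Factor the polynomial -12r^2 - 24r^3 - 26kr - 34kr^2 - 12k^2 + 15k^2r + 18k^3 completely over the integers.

(2k + 3r)(3k + 2r)(3k - 4r - 2)

Group: 2k(9k^2 - 6kr - 6k - 8r^2 - 4r) + 3r(9k^2 - 6kr - 6k - 8r^2 - 4r); both groups contain (9k^2 - 6kr - 6k - 8r^2 - 4r), so (2k + 3r) is a factor with cofactor 9k^2 - 6kr - 6k - 8r^2 - 4r.
The cofactor groups again: 9k^2 - 6kr - 6k - 8r^2 - 4r = 3k(3k + 2r) + (-4r - 2)(3k + 2r); both groups contain (3k + 2r), giving (3k - 4r - 2)(3k + 2r).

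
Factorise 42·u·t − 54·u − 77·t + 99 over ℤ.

(6·u − 11)·(7·t − 9)

Group as (42·u·t − 54·u) + (−77·t + 99) = 6·u·(7·t − 9) − 11·(7·t − 9).
Both groups share the factor (7·t − 9).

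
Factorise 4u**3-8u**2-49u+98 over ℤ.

By the rational root theorem, u = 7/2 is a root, so (2u-7) is a factor; dividing leaves 2u**2+3u-14.
The remaining quadratic factors as (u-2)(2u+7).

(2u+7)(2u-7)(u-2)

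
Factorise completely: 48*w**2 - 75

Pull out the common factor 3; 16*w**2 - 25 is a difference of squares.

3*(4*w + 5)*(4*w - 5)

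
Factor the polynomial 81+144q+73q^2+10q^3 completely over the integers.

(2q+9)(5q+9)(q+1)

By the rational root theorem, q = -9/5 is a root, giving the factor (5q+9) and quotient 2q^2+11q+9.
The remaining quadratic factors as (2q+9)(q+1).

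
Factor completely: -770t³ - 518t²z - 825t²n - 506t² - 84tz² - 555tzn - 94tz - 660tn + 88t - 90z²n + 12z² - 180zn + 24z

-(11t + 3z)(14t + 15n - 2)(5t + 2z + 4)

Group: 5t(-154t² - 42tz - 165tn + 22t - 45zn + 6z) + (2z + 4)(-154t² - 42tz - 165tn + 22t - 45zn + 6z); both groups contain (-154t² - 42tz - 165tn + 22t - 45zn + 6z), so (5t + 2z + 4) is a factor with cofactor -154t² - 42tz - 165tn + 22t - 45zn + 6z.
The cofactor groups again: -154t² - 42tz - 165tn + 22t - 45zn + 6z = -11t(14t + 15n - 2) - 3z(14t + 15n - 2); both groups contain (14t + 15n - 2), giving -(11t + 3z)(14t + 15n - 2).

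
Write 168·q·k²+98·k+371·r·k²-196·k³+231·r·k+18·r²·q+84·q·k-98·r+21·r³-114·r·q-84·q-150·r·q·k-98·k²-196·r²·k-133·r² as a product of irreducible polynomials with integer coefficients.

Group: 7·r·(3·r²-25·r·k-19·r+28·k²+14·k-14) + (6·q-7·k)·(3·r²-25·r·k-19·r+28·k²+14·k-14); both groups contain (3·r²-25·r·k-19·r+28·k²+14·k-14), so (7·r+6·q-7·k) is a factor with cofactor 3·r²-25·r·k-19·r+28·k²+14·k-14.
The cofactor groups again: 3·r²-25·r·k-19·r+28·k²+14·k-14 = 3·r·(r-7·k-7) + (-4·k+2)·(r-7·k-7); both groups contain (r-7·k-7), giving (3·r-4·k+2)·(r-7·k-7).

(3·r-4·k+2)·(7·r+6·q-7·k)·(r-7·k-7)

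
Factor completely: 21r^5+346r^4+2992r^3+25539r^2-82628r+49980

Among the possible rational roots, r = -14 is a root, so (r+14) divides it; the quotient is 21r^4+52r^3+2264r^2-6157r+3570.
Continuing, r = 5/3 is a root, so (3r-5) is a factor; dividing leaves 7r^3+29r^2+803r-714.
Next, r = 6/7 is a root, so (7r-6) divides it; the quotient is r^2+5r+119.
The quadratic r^2+5r+119 has discriminant -451 < 0 and is irreducible over ℤ.

(3r-5)(7r-6)(r+14)(r^2+5r+119)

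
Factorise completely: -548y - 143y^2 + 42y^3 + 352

Trying the rational-root candidates, y = 11/2 is a root, giving the factor (2y - 11) and quotient 21y^2 + 44y - 32.
The remaining quadratic factors as (7y - 4)(3y + 8).

(2y - 11)(3y + 8)(7y - 4)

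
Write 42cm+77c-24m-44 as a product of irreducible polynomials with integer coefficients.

Group as (42cm+77c) + (-24m-44) = 7c(6m+11) - 4(6m+11).
Both groups share the factor (6m+11).

(6m+11)(7c-4)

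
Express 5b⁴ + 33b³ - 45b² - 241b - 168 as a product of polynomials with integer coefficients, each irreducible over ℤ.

(5b + 8)(b + 1)(b + 7)(b - 3)

Testing divisors of the constant over divisors of the leading coefficient, b = -1 is a root, so (b + 1) is a factor; dividing leaves 5b³ + 28b² - 73b - 168.
Continuing, b = -7 is a root, giving the factor (b + 7) and quotient 5b² - 7b - 24.
The remaining quadratic factors as (b - 3)(5b + 8).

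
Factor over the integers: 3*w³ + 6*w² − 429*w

3*w*(w + 13)*(w − 11)

Pull out the common factor 3*w, then factor the remaining trinomial.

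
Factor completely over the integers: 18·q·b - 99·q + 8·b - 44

(2·b - 11)·(9·q + 4)

Group as (18·q·b - 99·q) + (8·b - 44) = 9·q·(2·b - 11) + 4·(2·b - 11).
Both groups share the factor (2·b - 11).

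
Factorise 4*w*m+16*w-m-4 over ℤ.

(4*w-1)*(m+4)

Group as (4*w*m+16*w) + (-m-4) = 4*w*(m+4) - (m+4).
Both groups share the factor (m+4).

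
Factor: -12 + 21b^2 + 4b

(3b - 2)(7b + 6)

Need a pair with product 21·(-12) = -252 and sum 4: that's -14 and 18.
Split the middle term: 21b^2 - 14b + 18b - 12 = 7b(3b - 2) + 6(3b - 2).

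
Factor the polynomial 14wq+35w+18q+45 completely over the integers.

(2q+5)(7w+9)

Group as (14wq+35w) + (18q+45) = 7w(2q+5) + 9(2q+5).
Both groups share the factor (2q+5).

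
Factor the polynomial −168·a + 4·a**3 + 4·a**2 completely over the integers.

Pull out the common factor 4·a, then factor the remaining trinomial.

4·a·(a + 7)·(a − 6)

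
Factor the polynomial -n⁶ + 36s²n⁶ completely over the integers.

n⁶(6s + 1)(6s - 1)

Factor out n⁶ first: what remains is 36s² - 1.
Recognize a difference of squares with the parts 6s and 1.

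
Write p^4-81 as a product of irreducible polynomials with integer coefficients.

(p+3)*(p-3)*(p^2+9)

(p)⁴ − (3)⁴ = ((p)² − (3)²)((p)² + (3)²); the first factor splits again, the second (p^2+9) is irreducible.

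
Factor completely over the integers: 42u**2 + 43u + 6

Need a pair with product 42·6 = 252 and sum 43: that's 7 and 36.
Split the middle term: 42u**2 + 7u + 36u + 6 = 7u(6u + 1) + 6(6u + 1).

(6u + 1)(7u + 6)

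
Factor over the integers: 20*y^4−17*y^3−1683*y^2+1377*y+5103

Trying the rational-root candidates, y = 9/4 is a root, so (4*y−9) is a factor; dividing leaves 5*y^3+7*y^2−405*y−567.
Next, y = 9 is a root, so (y−9) is a factor; dividing leaves 5*y^2+52*y+63.
The remaining quadratic factors as (5*y+7)(y+9).

(4*y−9)*(5*y+7)*(y+9)*(y−9)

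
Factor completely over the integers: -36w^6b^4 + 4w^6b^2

-4b^2w^6(3b + 1)(3b - 1)

Pull out the common factor 4w^6b^2, leaving -9b^2 + 1.
Recognize a difference of squares with the parts 1 and 3b.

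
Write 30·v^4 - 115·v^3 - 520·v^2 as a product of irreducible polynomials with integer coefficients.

5·v^2·(2·v - 13)·(3·v + 8)

Pull out the common factor 5·v^2, then factor the remaining trinomial.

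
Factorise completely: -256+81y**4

Difference of squares twice: with A = 3y and B = 4, A⁴ − B⁴ = (A² − B²)(A² + B²), and A² − B² factors again.

(3y+4)(3y-4)(9y**2+16)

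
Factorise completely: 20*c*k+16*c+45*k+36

Group as (20*c*k+16*c) + (45*k+36) = 4*c*(5*k+4) + 9*(5*k+4).
Both groups share the factor (5*k+4).

(4*c+9)*(5*k+4)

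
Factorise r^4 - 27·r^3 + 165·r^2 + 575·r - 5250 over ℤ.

Trying the rational-root candidates, r = 10 is a root, so (r - 10) is a factor; dividing leaves r^3 - 17·r^2 - 5·r + 525.
Then r = 7 is a root, giving the factor (r - 7) and quotient r^2 - 10·r - 75.
The remaining quadratic factors as (r + 5)(r - 15).

(r + 5)·(r - 10)·(r - 15)·(r - 7)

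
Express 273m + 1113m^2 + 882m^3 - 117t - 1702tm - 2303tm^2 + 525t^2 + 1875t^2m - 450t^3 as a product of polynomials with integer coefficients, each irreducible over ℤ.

-(15t - 14m - 13)(3t - 7m)(10t - 9m - 3)

Group: 10t(-45t^2 + 147tm + 39t - 98m^2 - 91m) + (-9m - 3)(-45t^2 + 147tm + 39t - 98m^2 - 91m); both groups contain (-45t^2 + 147tm + 39t - 98m^2 - 91m), so (10t - 9m - 3) is a factor with cofactor -45t^2 + 147tm + 39t - 98m^2 - 91m.
The cofactor groups again: -45t^2 + 147tm + 39t - 98m^2 - 91m = -3t(15t - 14m - 13) + 7m(15t - 14m - 13); both groups contain (15t - 14m - 13), giving -(3t - 7m)(15t - 14m - 13).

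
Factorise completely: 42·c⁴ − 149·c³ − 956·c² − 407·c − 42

(6·c + 1)·(7·c + 2)·(c + 3)·(c − 7)

Trying the rational-root candidates, c = −1/6 is a root, giving the factor (6·c + 1) and quotient 7·c³ − 26·c² − 155·c − 42.
Then c = −2/7 is a root, giving the factor (7·c + 2) and quotient c² − 4·c − 21.
The remaining quadratic factors as (c − 7)(c + 3).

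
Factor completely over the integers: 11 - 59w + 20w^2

(4w - 11)(5w - 1)

Need a pair with product 20·11 = 220 and sum -59: that's -55 and -4.
Split the middle term: 20w^2 - 55w - 4w + 11 = 5w(4w - 11) - (4w - 11).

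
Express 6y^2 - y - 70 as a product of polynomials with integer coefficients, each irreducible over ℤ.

(2y - 7)(3y + 10)

Need a pair with product 6·(-70) = -420 and sum -1: that's -21 and 20.
Split the middle term: 6y^2 - 21y + 20y - 70 = 3y(2y - 7) + 10(2y - 7).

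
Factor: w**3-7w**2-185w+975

(w+13)(w-15)(w-5)

Testing divisors of the constant over divisors of the leading coefficient, w = 5 is a root, giving the factor (w-5) and quotient w**2-2w-195.
The remaining quadratic factors as (w-15)(w+13).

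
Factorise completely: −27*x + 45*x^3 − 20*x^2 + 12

Group as (45*x^3 − 27*x) + (−20*x^2 + 12) = 9*x*(5*x^2 − 3) − 4*(5*x^2 − 3).
Both groups share the factor (5*x^2 − 3).

(9*x − 4)*(5*x^2 − 3)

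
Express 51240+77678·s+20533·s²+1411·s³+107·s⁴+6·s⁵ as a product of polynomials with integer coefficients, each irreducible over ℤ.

(6·s+5)·(s+14)·(s+4)·(s²−s+183)

By the rational root theorem, s = −5/6 is a root, so (6·s+5) divides it; the quotient is s⁴+17·s³+221·s²+3238·s+10248.
Next, s = −4 is a root, so (s+4) divides it; the quotient is s³+13·s²+169·s+2562.
Then s = −14 is a root, giving the factor (s+14) and quotient s²−s+183.
The quadratic s²−s+183 has discriminant −731 < 0 and is irreducible over ℤ.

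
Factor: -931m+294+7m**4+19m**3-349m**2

(7m-2)(m+3)(m+7)(m-7)

Among the possible rational roots, m = 2/7 is a root, giving the factor (7m-2) and quotient m**3+3m**2-49m-147.
Continuing, m = 7 is a root, so (m-7) divides it; the quotient is m**2+10m+21.
The remaining quadratic factors as (m+7)(m+3).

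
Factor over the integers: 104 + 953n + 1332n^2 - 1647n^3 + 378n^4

By the rational root theorem, n = 13/6 is a root, giving the factor (6n - 13) and quotient 63n^3 - 138n^2 - 77n - 8.
Next, n = 8/3 is a root, so (3n - 8) divides it; the quotient is 21n^2 + 10n + 1.
The remaining quadratic factors as (7n + 1)(3n + 1).

(3n + 1)(3n - 8)(6n - 13)(7n + 1)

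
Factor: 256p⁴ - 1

Difference of squares twice: with A = 4p and B = 1, A⁴ − B⁴ = (A² − B²)(A² + B²), and A² − B² factors again.

(4p + 1)(4p - 1)(16p² + 1)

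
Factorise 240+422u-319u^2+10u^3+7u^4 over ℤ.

(7u+3)(u+8)(u-2)(u-5)

Testing divisors of the constant over divisors of the leading coefficient, u = 5 is a root, so (u-5) divides it; the quotient is 7u^3+45u^2-94u-48.
Continuing, u = -3/7 is a root, so (7u+3) divides it; the quotient is u^2+6u-16.
The remaining quadratic factors as (u+8)(u-2).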